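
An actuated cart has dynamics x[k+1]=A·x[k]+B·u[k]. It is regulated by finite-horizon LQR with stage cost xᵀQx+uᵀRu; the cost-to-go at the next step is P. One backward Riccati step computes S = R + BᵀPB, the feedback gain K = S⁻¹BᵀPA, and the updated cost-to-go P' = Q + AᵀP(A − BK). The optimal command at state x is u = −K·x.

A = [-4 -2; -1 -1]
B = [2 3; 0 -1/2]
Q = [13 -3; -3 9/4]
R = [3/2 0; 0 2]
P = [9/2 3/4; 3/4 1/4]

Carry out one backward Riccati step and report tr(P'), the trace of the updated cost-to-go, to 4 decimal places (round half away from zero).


18.7756

BᵀP = [9.0000 1.5000; 13.1250 2.1250]
S = R + BᵀPB = [3/2 0; 0 2] + [18.0000 26.2500; 26.2500 38.3125] = [19.5000 26.2500; 26.2500 40.3125]
BᵀPA = [-37.5000 -19.5000; -54.6250 -28.3750]
K = S⁻¹·BᵀPA = [-0.8019 -0.4251; -0.8329 -0.4271]
A−BK = [0.1024 0.1314; -1.4164 -1.2135]
AᵀP(A−BK) = [2.6831 1.4802; 1.4802 0.8425]
P' = Q + AᵀP(A−BK) = [15.6831 -1.5198; -1.5198 3.0925]
tr(P') = 18.7756


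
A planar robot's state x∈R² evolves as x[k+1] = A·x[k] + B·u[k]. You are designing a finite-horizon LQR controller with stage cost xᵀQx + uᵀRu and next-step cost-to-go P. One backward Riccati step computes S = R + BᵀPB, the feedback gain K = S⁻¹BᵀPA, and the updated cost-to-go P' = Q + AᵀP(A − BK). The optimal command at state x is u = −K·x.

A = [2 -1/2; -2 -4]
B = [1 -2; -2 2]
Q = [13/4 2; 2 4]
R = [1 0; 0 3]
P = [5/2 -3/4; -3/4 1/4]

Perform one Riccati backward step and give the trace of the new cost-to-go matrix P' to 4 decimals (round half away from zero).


BᵀP = [4.0000 -1.2500; -6.5000 2.0000]
S = R + BᵀPB = [1 0; 0 3] + [6.5000 -10.5000; -10.5000 17.0000] = [7.5000 -10.5000; -10.5000 20.0000]
BᵀPA = [10.5000 3.0000; -17.0000 -4.7500]
K = S⁻¹·BᵀPA = [0.7925 0.2547; -0.4340 -0.1038]
A−BK = [0.3396 -0.9623; 0.4528 -3.2830]
AᵀP(A−BK) = [1.3019 0.3113; 0.3113 0.3679]
P' = Q + AᵀP(A−BK) = [4.5519 2.3113; 2.3113 4.3679]
tr(P') = 8.9198

8.9198


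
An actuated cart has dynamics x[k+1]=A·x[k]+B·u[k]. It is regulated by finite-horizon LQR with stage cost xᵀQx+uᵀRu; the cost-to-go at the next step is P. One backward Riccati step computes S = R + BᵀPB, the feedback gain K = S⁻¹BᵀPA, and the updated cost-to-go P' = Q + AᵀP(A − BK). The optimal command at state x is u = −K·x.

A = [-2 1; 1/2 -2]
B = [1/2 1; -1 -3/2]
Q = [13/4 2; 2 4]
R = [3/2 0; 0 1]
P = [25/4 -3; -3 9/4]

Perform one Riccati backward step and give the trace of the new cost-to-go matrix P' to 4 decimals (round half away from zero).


11.1654

BᵀP = [6.1250 -3.7500; 10.7500 -6.3750]
S = R + BᵀPB = [3/2 0; 0 1] + [6.8125 11.7500; 11.7500 20.3125] = [8.3125 11.7500; 11.7500 21.3125]
BᵀPA = [-14.1250 13.6250; -24.6875 23.5000]
K = S⁻¹·BᵀPA = [-0.2803 0.3647; -1.0038 0.9016]
A−BK = [-0.8560 -0.0839; -1.2860 -0.2829]
AᵀP(A−BK) = [2.8214 -0.8410; -0.8410 1.0940]
P' = Q + AᵀP(A−BK) = [6.0714 1.1590; 1.1590 5.0940]
tr(P') = 11.1654


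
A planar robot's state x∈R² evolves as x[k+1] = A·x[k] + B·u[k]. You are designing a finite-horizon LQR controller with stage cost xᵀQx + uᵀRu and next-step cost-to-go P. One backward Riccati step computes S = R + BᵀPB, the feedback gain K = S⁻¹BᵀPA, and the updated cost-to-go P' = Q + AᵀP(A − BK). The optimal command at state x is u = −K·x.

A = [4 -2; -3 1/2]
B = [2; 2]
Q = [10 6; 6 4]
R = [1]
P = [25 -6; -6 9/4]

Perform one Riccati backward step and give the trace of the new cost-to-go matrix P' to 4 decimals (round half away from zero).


97.0978

BᵀP = [38.0000 -7.5000]
S = R + BᵀPB = [1] + [61.0000] = [62.0000]
BᵀPA = [174.5000 -79.7500]
K = S⁻¹·BᵀPA = [2.8145 -1.2863]
A−BK = [-1.6290 0.5726; -8.6290 3.0726]
AᵀP(A−BK) = [73.1169 -26.9173; -26.9173 9.9808]
P' = Q + AᵀP(A−BK) = [83.1169 -20.9173; -20.9173 13.9808]
tr(P') = 97.0978


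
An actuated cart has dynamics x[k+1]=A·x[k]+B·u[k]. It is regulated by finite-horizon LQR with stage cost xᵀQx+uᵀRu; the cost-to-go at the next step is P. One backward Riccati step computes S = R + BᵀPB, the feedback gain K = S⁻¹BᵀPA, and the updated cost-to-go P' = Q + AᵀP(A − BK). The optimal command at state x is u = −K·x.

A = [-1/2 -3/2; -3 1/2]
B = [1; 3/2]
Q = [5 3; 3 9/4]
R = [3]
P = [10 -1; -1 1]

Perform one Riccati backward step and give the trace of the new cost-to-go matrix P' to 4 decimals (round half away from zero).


BᵀP = [8.5000 0.5000]
S = R + BᵀPB = [3] + [9.2500] = [12.2500]
BᵀPA = [-5.7500 -12.5000]
K = S⁻¹·BᵀPA = [-0.4694 -1.0204]
A−BK = [-0.0306 -0.4796; -2.2959 2.0306]
AᵀP(A−BK) = [5.8010 -4.1173; -4.1173 11.4949]
P' = Q + AᵀP(A−BK) = [10.8010 -1.1173; -1.1173 13.7449]
tr(P') = 24.5459

24.5459


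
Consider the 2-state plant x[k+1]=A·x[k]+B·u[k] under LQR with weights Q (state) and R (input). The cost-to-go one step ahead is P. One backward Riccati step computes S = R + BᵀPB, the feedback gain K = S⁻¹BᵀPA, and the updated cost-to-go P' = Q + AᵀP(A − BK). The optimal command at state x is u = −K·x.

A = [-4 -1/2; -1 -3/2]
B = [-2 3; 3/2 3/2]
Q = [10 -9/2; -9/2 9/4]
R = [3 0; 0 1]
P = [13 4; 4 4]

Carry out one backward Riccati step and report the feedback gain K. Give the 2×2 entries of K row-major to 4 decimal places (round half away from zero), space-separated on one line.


0.3497 -0.3918 -1.0796 -0.4551

BᵀP = [-20.0000 -2.0000; 45.0000 18.0000]
S = R + BᵀPB = [3 0; 0 1] + [37.0000 -63.0000; -63.0000 162.0000] = [40.0000 -63.0000; -63.0000 163.0000]
BᵀPA = [82.0000 13.0000; -198.0000 -49.5000]
K = S⁻¹·BᵀPA = [0.3497 -0.3918; -1.0796 -0.4551]
A−BK = [-0.0619 0.0817; 0.0949 -0.2296]
AᵀP(A−BK) = [1.5711 0.0153; 0.0153 0.8153]
P' = Q + AᵀP(A−BK) = [11.5711 -4.4847; -4.4847 3.0653]
tr(P') = 14.6364


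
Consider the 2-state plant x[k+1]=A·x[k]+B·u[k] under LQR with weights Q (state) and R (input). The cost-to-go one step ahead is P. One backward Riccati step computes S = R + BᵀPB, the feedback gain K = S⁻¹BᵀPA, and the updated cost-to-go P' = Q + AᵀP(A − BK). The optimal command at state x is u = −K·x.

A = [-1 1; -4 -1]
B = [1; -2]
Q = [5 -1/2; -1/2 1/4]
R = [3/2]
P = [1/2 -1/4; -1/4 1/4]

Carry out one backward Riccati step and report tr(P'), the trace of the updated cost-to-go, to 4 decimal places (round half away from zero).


7.2344

BᵀP = [1.0000 -0.7500]
S = R + BᵀPB = [3/2] + [2.5000] = [4.0000]
BᵀPA = [2.0000 1.7500]
K = S⁻¹·BᵀPA = [0.5000 0.4375]
A−BK = [-1.5000 0.5625; -3.0000 -0.1250]
AᵀP(A−BK) = [1.5000 0.3750; 0.3750 0.4844]
P' = Q + AᵀP(A−BK) = [6.5000 -0.1250; -0.1250 0.7344]
tr(P') = 7.2344


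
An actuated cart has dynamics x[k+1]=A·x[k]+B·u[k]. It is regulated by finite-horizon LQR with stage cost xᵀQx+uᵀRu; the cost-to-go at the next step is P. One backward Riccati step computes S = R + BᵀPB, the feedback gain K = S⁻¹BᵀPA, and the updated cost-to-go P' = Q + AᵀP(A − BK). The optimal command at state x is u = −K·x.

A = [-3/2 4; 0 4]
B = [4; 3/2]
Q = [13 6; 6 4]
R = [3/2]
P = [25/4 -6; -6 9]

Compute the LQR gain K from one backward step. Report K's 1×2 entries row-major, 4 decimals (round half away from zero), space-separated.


-0.4824 0.4422

BᵀP = [16.0000 -10.5000]
S = R + BᵀPB = [3/2] + [48.2500] = [49.7500]
BᵀPA = [-24.0000 22.0000]
K = S⁻¹·BᵀPA = [-0.4824 0.4422]
A−BK = [0.4296 2.2312; 0.7236 3.3367]
AᵀP(A−BK) = [2.4846 9.1131; 9.1131 42.2714]
P' = Q + AᵀP(A−BK) = [15.4846 15.1131; 15.1131 46.2714]
tr(P') = 61.7560


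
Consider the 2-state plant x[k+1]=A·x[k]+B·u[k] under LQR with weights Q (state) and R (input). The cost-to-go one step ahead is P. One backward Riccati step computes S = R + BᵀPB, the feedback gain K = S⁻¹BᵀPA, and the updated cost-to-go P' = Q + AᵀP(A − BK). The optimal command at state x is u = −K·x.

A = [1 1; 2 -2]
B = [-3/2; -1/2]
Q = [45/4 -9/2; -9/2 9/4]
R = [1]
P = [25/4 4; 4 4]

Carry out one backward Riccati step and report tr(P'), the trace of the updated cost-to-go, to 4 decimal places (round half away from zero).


BᵀP = [-11.3750 -8.0000]
S = R + BᵀPB = [1] + [21.0625] = [22.0625]
BᵀPA = [-27.3750 4.6250]
K = S⁻¹·BᵀPA = [-1.2408 0.2096]
A−BK = [-0.8612 1.3144; 1.3796 -1.8952]
AᵀP(A−BK) = [4.2833 -4.0113; -4.0113 5.2805]
P' = Q + AᵀP(A−BK) = [15.5333 -8.5113; -8.5113 7.5305]
tr(P') = 23.0637

23.0637


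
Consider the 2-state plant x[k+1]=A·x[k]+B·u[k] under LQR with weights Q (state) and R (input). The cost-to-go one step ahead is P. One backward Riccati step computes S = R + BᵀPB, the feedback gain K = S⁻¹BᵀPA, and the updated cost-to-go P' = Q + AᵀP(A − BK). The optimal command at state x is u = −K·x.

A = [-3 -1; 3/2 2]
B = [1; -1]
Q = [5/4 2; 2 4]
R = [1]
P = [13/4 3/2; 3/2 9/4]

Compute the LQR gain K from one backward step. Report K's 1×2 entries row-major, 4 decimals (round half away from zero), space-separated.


-1.8214 -0.9286

BᵀP = [1.7500 -0.7500]
S = R + BᵀPB = [1] + [2.5000] = [3.5000]
BᵀPA = [-6.3750 -3.2500]
K = S⁻¹·BᵀPA = [-1.8214 -0.9286]
A−BK = [-1.1786 -0.0714; -0.3214 1.0714]
AᵀP(A−BK) = [9.2009 -0.6696; -0.6696 3.2321]
P' = Q + AᵀP(A−BK) = [10.4509 1.3304; 1.3304 7.2321]
tr(P') = 17.6830


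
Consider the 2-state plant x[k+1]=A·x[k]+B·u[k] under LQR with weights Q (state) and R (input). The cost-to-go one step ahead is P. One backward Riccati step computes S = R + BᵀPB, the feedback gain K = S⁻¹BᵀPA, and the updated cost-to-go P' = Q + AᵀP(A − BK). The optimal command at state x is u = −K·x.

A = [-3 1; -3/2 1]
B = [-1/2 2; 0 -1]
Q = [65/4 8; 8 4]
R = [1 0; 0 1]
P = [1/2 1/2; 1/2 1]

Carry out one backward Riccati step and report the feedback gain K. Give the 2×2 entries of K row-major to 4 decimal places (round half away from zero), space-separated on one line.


BᵀP = [-0.2500 -0.2500; 0.5000 0.0000]
S = R + BᵀPB = [1 0; 0 1] + [0.1250 -0.2500; -0.2500 1.0000] = [1.1250 -0.2500; -0.2500 2.0000]
BᵀPA = [1.1250 -0.5000; -1.5000 0.5000]
K = S⁻¹·BᵀPA = [0.8571 -0.4000; -0.6429 0.2000]
A−BK = [-1.2857 0.4000; -2.1429 1.2000]
AᵀP(A−BK) = [9.3214 -4.5000; -4.5000 2.2000]
P' = Q + AᵀP(A−BK) = [25.5714 3.5000; 3.5000 6.2000]
tr(P') = 31.7714

0.8571 -0.4000 -0.6429 0.2000


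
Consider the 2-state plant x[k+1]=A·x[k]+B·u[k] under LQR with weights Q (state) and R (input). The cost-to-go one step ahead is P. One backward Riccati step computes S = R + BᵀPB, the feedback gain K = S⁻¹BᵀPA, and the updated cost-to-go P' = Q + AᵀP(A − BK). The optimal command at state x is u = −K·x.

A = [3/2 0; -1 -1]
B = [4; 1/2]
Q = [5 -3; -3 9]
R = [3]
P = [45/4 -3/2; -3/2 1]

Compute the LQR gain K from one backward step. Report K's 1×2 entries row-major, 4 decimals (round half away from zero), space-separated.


0.4055 0.0310

BᵀP = [44.2500 -5.5000]
S = R + BᵀPB = [3] + [174.2500] = [177.2500]
BᵀPA = [71.8750 5.5000]
K = S⁻¹·BᵀPA = [0.4055 0.0310]
A−BK = [-0.1220 -0.1241; -1.2028 -1.0155]
AᵀP(A−BK) = [1.6671 1.0197; 1.0197 0.8293]
P' = Q + AᵀP(A−BK) = [6.6671 -1.9803; -1.9803 9.8293]
tr(P') = 16.4965


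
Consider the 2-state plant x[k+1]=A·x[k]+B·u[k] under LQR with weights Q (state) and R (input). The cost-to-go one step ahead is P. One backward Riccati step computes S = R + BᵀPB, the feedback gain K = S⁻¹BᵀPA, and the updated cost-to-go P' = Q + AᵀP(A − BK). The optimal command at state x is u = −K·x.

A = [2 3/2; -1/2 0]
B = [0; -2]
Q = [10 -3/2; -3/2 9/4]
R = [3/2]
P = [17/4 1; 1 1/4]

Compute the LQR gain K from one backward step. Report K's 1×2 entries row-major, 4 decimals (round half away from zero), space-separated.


BᵀP = [-2.0000 -0.5000]
S = R + BᵀPB = [3/2] + [1.0000] = [2.5000]
BᵀPA = [-3.7500 -3.0000]
K = S⁻¹·BᵀPA = [-1.5000 -1.2000]
A−BK = [2.0000 1.5000; -3.5000 -2.4000]
AᵀP(A−BK) = [9.4375 7.5000; 7.5000 5.9625]
P' = Q + AᵀP(A−BK) = [19.4375 6.0000; 6.0000 8.2125]
tr(P') = 27.6500

-1.5000 -1.2000


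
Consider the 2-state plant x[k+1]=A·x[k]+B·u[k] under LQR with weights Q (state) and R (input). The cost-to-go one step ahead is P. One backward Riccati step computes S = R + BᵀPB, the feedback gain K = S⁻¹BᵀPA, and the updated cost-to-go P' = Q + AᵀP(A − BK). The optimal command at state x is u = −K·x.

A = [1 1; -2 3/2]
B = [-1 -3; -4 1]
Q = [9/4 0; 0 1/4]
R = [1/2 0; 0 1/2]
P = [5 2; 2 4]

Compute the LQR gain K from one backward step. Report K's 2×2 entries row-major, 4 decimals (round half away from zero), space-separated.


BᵀP = [-13.0000 -18.0000; -13.0000 -2.0000]
S = R + BᵀPB = [1/2 0; 0 1/2] + [85.0000 21.0000; 21.0000 37.0000] = [85.5000 21.0000; 21.0000 37.5000]
BᵀPA = [23.0000 -40.0000; -9.0000 -16.0000]
K = S⁻¹·BᵀPA = [0.3803 -0.4209; -0.4529 -0.1909]
A−BK = [0.0214 0.0062; -0.0260 0.0072]
AᵀP(A−BK) = [0.1777 -0.0369; -0.0369 0.1074]
P' = Q + AᵀP(A−BK) = [2.4277 -0.0369; -0.0369 0.3574]
tr(P') = 2.7851

0.3803 -0.4209 -0.4529 -0.1909


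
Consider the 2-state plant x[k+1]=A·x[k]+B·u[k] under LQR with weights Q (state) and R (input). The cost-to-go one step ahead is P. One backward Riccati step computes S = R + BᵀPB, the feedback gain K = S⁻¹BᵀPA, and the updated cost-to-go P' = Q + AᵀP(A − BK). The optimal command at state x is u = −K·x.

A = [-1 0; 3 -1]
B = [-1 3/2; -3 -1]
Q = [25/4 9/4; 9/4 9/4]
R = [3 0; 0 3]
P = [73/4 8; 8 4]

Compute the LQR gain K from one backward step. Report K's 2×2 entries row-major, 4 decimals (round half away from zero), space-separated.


-0.3478 0.2062 -0.4348 0.0392

BᵀP = [-42.2500 -20.0000; 19.3750 8.0000]
S = R + BᵀPB = [3 0; 0 3] + [102.2500 -43.3750; -43.3750 21.0625] = [105.2500 -43.3750; -43.3750 24.0625]
BᵀPA = [-17.7500 20.0000; 4.6250 -8.0000]
K = S⁻¹·BᵀPA = [-0.3478 0.2062; -0.4348 0.0392]
A−BK = [-0.6957 0.1474; 1.5217 -0.3424]
AᵀP(A−BK) = [2.0870 -0.5217; -0.5217 0.1900]
P' = Q + AᵀP(A−BK) = [8.3370 1.7283; 1.7283 2.4400]
tr(P') = 10.7770


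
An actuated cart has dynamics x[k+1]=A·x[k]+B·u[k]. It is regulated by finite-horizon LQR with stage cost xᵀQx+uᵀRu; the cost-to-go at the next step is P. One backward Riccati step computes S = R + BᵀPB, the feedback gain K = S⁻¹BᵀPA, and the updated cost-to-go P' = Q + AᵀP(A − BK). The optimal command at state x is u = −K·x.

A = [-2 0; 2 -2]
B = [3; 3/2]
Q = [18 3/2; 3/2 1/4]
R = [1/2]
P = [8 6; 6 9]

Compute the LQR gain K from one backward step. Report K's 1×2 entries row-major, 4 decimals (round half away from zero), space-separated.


BᵀP = [33.0000 31.5000]
S = R + BᵀPB = [1/2] + [146.2500] = [146.7500]
BᵀPA = [-3.0000 -63.0000]
K = S⁻¹·BᵀPA = [-0.0204 -0.4293]
A−BK = [-1.9387 1.2879; 2.0307 -1.3560]
AᵀP(A−BK) = [19.9387 -13.2879; -13.2879 8.9540]
P' = Q + AᵀP(A−BK) = [37.9387 -11.7879; -11.7879 9.2040]
tr(P') = 47.1427

-0.0204 -0.4293


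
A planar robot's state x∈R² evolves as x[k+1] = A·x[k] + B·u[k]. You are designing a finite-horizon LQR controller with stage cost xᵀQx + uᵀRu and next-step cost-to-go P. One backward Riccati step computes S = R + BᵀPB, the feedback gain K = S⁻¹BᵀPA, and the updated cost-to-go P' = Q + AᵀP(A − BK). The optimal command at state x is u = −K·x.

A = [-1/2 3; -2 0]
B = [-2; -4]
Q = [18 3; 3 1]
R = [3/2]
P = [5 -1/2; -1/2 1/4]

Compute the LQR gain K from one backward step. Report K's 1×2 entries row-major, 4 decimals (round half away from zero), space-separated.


BᵀP = [-8.0000 0.0000]
S = R + BᵀPB = [3/2] + [16.0000] = [17.5000]
BᵀPA = [4.0000 -24.0000]
K = S⁻¹·BᵀPA = [0.2286 -1.3714]
A−BK = [-0.0429 0.2571; -1.0857 -5.4857]
AᵀP(A−BK) = [0.3357 0.9857; 0.9857 12.0857]
P' = Q + AᵀP(A−BK) = [18.3357 3.9857; 3.9857 13.0857]
tr(P') = 31.4214

0.2286 -1.3714


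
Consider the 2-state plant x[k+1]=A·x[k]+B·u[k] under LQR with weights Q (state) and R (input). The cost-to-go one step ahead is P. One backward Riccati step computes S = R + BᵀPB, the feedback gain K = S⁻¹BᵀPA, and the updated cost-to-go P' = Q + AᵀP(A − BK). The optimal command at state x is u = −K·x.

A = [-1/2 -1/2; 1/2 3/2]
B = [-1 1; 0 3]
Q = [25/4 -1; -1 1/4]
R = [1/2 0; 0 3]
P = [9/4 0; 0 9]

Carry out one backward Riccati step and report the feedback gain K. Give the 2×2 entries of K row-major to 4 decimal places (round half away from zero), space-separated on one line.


BᵀP = [-2.2500 0.0000; 2.2500 27.0000]
S = R + BᵀPB = [1/2 0; 0 3] + [2.2500 -2.2500; -2.2500 83.2500] = [2.7500 -2.2500; -2.2500 86.2500]
BᵀPA = [1.1250 1.1250; 12.3750 39.3750]
K = S⁻¹·BᵀPA = [0.5380 0.7997; 0.1575 0.4774]
A−BK = [-0.1195 -0.1777; 0.0275 0.0679]
AᵀP(A−BK) = [0.2581 0.5053; 0.5053 1.1159]
P' = Q + AᵀP(A−BK) = [6.5081 -0.4947; -0.4947 1.3659]
tr(P') = 7.8740

0.5380 0.7997 0.1575 0.4774


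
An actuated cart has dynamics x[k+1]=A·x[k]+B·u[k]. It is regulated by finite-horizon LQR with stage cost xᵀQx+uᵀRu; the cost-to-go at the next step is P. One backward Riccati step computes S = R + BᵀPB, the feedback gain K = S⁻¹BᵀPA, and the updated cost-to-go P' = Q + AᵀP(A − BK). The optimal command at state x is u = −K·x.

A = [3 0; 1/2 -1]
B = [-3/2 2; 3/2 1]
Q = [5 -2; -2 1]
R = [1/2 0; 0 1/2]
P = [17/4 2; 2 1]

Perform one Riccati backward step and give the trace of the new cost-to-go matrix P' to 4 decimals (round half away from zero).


6.8166

BᵀP = [-3.3750 -1.5000; 10.5000 5.0000]
S = R + BᵀPB = [1/2 0; 0 1/2] + [2.8125 -8.2500; -8.2500 26.0000] = [3.3125 -8.2500; -8.2500 26.5000]
BᵀPA = [-10.8750 1.5000; 34.0000 -5.0000]
K = S⁻¹·BᵀPA = [-0.3899 -0.0761; 1.1616 -0.2124]
A−BK = [0.0919 0.3106; -0.0769 -0.6735]
AᵀP(A−BK) = [0.7643 -0.1070; -0.1070 0.0523]
P' = Q + AᵀP(A−BK) = [5.7643 -2.1070; -2.1070 1.0523]
tr(P') = 6.8166


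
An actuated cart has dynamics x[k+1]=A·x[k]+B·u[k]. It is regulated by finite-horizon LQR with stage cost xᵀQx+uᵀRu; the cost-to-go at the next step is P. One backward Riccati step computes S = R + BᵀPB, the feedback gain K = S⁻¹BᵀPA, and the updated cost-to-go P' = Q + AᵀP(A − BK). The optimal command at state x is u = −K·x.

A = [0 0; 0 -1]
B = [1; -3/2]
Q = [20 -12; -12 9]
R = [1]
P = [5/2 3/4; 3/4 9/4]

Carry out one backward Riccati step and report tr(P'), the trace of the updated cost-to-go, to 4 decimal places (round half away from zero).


30.1584

BᵀP = [1.3750 -2.6250]
S = R + BᵀPB = [1] + [5.3125] = [6.3125]
BᵀPA = [0.0000 2.6250]
K = S⁻¹·BᵀPA = [0.0000 0.4158]
A−BK = [0.0000 -0.4158; 0.0000 -0.3762]
AᵀP(A−BK) = [0.0000 0.0000; 0.0000 1.1584]
P' = Q + AᵀP(A−BK) = [20.0000 -12.0000; -12.0000 10.1584]
tr(P') = 30.1584


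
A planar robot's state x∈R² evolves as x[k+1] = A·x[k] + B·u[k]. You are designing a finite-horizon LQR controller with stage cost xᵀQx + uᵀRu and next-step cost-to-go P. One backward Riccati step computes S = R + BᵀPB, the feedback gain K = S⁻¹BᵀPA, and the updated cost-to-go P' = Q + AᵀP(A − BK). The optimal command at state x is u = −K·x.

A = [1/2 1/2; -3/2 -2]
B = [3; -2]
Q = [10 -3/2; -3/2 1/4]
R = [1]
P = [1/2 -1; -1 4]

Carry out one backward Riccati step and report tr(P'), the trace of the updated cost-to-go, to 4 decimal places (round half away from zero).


12.2201

BᵀP = [3.5000 -11.0000]
S = R + BᵀPB = [1] + [32.5000] = [33.5000]
BᵀPA = [18.2500 23.7500]
K = S⁻¹·BᵀPA = [0.5448 0.7090]
A−BK = [-1.1343 -1.6269; -0.4104 -0.5821]
AᵀP(A−BK) = [0.6828 0.9366; 0.9366 1.2873]
P' = Q + AᵀP(A−BK) = [10.6828 -0.5634; -0.5634 1.5373]
tr(P') = 12.2201


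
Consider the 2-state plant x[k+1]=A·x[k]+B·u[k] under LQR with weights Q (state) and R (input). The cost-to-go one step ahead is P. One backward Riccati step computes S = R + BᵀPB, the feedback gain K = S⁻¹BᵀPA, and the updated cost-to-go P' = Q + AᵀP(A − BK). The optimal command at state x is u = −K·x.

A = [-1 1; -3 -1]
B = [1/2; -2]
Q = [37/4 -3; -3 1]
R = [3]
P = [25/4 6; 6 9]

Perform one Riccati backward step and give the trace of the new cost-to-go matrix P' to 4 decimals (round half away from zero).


BᵀP = [-8.8750 -15.0000]
S = R + BᵀPB = [3] + [25.5625] = [28.5625]
BᵀPA = [53.8750 6.1250]
K = S⁻¹·BᵀPA = [1.8862 0.2144]
A−BK = [-1.9431 0.8928; 0.7724 -0.5711]
AᵀP(A−BK) = [21.6302 -2.8031; -2.8031 1.9365]
P' = Q + AᵀP(A−BK) = [30.8802 -5.8031; -5.8031 2.9365]
tr(P') = 33.8167

33.8167


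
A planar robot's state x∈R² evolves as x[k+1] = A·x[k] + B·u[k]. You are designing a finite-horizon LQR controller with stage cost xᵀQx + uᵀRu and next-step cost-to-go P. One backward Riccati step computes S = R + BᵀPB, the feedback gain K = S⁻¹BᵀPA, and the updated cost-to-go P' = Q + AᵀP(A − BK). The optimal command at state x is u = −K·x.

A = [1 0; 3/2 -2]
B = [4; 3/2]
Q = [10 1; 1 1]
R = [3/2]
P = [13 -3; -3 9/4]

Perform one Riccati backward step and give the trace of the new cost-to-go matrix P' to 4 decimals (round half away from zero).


20.7062

BᵀP = [47.5000 -8.6250]
S = R + BᵀPB = [3/2] + [177.0625] = [178.5625]
BᵀPA = [34.5625 17.2500]
K = S⁻¹·BᵀPA = [0.1936 0.0966]
A−BK = [0.2258 -0.3864; 1.2097 -2.1449]
AᵀP(A−BK) = [2.3726 -4.0889; -4.0889 7.3336]
P' = Q + AᵀP(A−BK) = [12.3726 -3.0889; -3.0889 8.3336]
tr(P') = 20.7062


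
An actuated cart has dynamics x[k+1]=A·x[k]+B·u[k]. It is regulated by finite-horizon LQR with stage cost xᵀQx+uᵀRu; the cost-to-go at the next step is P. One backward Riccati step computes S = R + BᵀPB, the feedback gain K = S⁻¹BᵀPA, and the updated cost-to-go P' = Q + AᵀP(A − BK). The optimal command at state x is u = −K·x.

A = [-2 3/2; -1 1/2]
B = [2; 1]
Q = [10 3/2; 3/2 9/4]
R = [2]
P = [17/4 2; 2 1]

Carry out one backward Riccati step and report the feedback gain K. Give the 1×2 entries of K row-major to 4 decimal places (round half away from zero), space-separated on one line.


BᵀP = [10.5000 5.0000]
S = R + BᵀPB = [2] + [26.0000] = [28.0000]
BᵀPA = [-26.0000 18.2500]
K = S⁻¹·BᵀPA = [-0.9286 0.6518]
A−BK = [-0.1429 0.1964; -0.0714 -0.1518]
AᵀP(A−BK) = [1.8571 -1.3036; -1.3036 0.9174]
P' = Q + AᵀP(A−BK) = [11.8571 0.1964; 0.1964 3.1674]
tr(P') = 15.0246

-0.9286 0.6518


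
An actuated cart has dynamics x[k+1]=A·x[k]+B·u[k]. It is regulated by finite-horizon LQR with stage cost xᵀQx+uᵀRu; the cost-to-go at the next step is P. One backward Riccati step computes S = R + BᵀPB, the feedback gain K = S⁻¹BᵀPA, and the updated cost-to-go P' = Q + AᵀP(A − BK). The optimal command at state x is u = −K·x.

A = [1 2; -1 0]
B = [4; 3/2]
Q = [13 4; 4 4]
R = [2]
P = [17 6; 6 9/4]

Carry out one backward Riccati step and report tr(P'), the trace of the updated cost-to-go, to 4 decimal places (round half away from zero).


BᵀP = [77.0000 27.3750]
S = R + BᵀPB = [2] + [349.0625] = [351.0625]
BᵀPA = [49.6250 154.0000]
K = S⁻¹·BᵀPA = [0.1414 0.4387]
A−BK = [0.4346 0.2453; -1.2120 -0.6580]
AᵀP(A−BK) = [0.2352 0.2311; 0.2311 0.4451]
P' = Q + AᵀP(A−BK) = [13.2352 4.2311; 4.2311 4.4451]
tr(P') = 17.6803

17.6803


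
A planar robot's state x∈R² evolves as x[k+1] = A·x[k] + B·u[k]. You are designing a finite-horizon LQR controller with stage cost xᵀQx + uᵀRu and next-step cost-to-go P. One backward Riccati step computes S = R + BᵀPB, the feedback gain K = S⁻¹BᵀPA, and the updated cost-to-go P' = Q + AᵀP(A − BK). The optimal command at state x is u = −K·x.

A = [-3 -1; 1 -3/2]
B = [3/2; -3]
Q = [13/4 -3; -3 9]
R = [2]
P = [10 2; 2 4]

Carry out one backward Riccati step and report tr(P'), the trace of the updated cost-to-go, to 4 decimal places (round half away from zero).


BᵀP = [9.0000 -9.0000]
S = R + BᵀPB = [2] + [40.5000] = [42.5000]
BᵀPA = [-36.0000 4.5000]
K = S⁻¹·BᵀPA = [-0.8471 0.1059]
A−BK = [-1.7294 -1.1588; -1.5412 -1.1824]
AᵀP(A−BK) = [51.5059 34.8118; 34.8118 24.5235]
P' = Q + AᵀP(A−BK) = [54.7559 31.8118; 31.8118 33.5235]
tr(P') = 88.2794

88.2794


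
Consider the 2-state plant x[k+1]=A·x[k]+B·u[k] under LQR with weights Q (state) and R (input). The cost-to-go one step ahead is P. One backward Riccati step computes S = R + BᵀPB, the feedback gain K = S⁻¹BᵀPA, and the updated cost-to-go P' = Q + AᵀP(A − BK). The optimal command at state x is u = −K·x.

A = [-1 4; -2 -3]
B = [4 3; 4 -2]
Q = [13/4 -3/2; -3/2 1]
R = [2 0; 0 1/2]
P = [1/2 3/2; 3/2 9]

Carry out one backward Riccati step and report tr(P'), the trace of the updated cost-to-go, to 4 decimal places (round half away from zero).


BᵀP = [8.0000 42.0000; -1.5000 -13.5000]
S = R + BᵀPB = [2 0; 0 1/2] + [200.0000 -60.0000; -60.0000 22.5000] = [202.0000 -60.0000; -60.0000 23.0000]
BᵀPA = [-92.0000 -94.0000; 28.5000 34.5000]
K = S⁻¹·BᵀPA = [-0.3881 -0.0880; 0.2266 1.2706]
A−BK = [-0.1272 0.5402; 0.0057 -0.1071]
AᵀP(A−BK) = [0.3332 0.1974; 0.1974 0.8982]
P' = Q + AᵀP(A−BK) = [3.5832 -1.3026; -1.3026 1.8982]
tr(P') = 5.4814

5.4814


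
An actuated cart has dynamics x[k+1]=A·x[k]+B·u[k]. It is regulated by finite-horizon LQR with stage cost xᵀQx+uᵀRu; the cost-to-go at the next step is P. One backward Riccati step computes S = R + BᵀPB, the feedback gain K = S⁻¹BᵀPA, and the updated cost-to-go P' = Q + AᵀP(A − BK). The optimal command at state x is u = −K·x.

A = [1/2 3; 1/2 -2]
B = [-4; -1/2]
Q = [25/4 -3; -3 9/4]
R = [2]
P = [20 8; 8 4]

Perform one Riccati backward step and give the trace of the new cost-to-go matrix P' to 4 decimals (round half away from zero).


13.3254

BᵀP = [-84.0000 -34.0000]
S = R + BᵀPB = [2] + [353.0000] = [355.0000]
BᵀPA = [-59.0000 -184.0000]
K = S⁻¹·BᵀPA = [-0.1662 -0.5183]
A−BK = [-0.1648 0.9268; 0.4169 -2.2592]
AᵀP(A−BK) = [0.1944 -0.5803; -0.5803 4.6310]
P' = Q + AᵀP(A−BK) = [6.4444 -3.5803; -3.5803 6.8810]
tr(P') = 13.3254


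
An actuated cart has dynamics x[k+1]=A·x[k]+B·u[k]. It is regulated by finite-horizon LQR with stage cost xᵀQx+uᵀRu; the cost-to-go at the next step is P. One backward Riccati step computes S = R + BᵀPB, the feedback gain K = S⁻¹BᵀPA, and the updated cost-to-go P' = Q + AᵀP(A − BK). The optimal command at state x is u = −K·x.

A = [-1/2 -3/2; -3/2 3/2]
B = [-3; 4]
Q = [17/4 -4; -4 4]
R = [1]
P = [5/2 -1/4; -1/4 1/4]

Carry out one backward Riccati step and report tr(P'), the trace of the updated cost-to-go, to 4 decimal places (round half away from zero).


BᵀP = [-8.5000 1.7500]
S = R + BᵀPB = [1] + [32.5000] = [33.5000]
BᵀPA = [1.6250 15.3750]
K = S⁻¹·BᵀPA = [0.0485 0.4590]
A−BK = [-0.3545 -0.1231; -1.6940 -0.3358]
AᵀP(A−BK) = [0.7337 0.1917; 0.1917 0.2561]
P' = Q + AᵀP(A−BK) = [4.9837 -3.8083; -3.8083 4.2561]
tr(P') = 9.2397

9.2397


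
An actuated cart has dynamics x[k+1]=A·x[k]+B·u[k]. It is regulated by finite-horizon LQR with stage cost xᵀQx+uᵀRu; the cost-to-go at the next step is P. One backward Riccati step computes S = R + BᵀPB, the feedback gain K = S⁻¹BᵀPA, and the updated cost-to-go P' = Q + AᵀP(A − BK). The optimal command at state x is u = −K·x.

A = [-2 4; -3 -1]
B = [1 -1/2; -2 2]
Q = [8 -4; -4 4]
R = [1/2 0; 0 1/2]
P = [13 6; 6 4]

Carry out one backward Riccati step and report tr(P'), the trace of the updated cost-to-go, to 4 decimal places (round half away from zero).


BᵀP = [1.0000 -2.0000; 5.5000 5.0000]
S = R + BᵀPB = [1/2 0; 0 1/2] + [5.0000 -4.5000; -4.5000 7.2500] = [5.5000 -4.5000; -4.5000 7.7500]
BᵀPA = [4.0000 6.0000; -26.0000 17.0000]
K = S⁻¹·BᵀPA = [-3.8436 5.4972; -5.5866 5.3855]
A−BK = [-0.9497 1.1955; 0.4860 -0.7765]
AᵀP(A−BK) = [30.1229 -33.9665; -33.9665 39.4637]
P' = Q + AᵀP(A−BK) = [38.1229 -37.9665; -37.9665 43.4637]
tr(P') = 81.5866

81.5866


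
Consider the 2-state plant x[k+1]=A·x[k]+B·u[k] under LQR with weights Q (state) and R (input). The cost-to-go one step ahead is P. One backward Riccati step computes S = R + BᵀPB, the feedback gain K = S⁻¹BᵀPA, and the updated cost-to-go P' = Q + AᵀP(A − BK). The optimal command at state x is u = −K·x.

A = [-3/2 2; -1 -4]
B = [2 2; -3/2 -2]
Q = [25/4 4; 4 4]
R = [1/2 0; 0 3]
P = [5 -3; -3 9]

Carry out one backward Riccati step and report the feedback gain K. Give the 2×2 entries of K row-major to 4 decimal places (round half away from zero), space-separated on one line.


BᵀP = [14.5000 -19.5000; 16.0000 -24.0000]
S = R + BᵀPB = [1/2 0; 0 3] + [58.2500 68.0000; 68.0000 80.0000] = [58.7500 68.0000; 68.0000 83.0000]
BᵀPA = [-2.2500 107.0000; 0.0000 128.0000]
K = S⁻¹·BᵀPA = [-0.7403 0.7017; 0.6065 0.9673]
A−BK = [-1.2324 -1.3380; -0.8974 -1.0129]
AᵀP(A−BK) = [9.5842 10.5788; 10.5788 13.1060]
P' = Q + AᵀP(A−BK) = [15.8342 14.5788; 14.5788 17.1060]
tr(P') = 32.9403

-0.7403 0.7017 0.6065 0.9673


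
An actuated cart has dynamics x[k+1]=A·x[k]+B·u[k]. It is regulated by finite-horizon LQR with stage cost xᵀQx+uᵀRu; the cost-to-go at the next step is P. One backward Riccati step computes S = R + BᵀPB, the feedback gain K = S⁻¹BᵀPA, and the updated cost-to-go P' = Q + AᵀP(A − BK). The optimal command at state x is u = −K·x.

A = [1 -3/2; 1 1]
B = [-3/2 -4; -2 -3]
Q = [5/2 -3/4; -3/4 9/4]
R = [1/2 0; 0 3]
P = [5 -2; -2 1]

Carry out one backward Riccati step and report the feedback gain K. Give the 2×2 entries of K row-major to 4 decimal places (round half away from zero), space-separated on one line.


-0.2500 -0.2500 -0.1420 0.6534

BᵀP = [-3.5000 1.0000; -14.0000 5.0000]
S = R + BᵀPB = [1/2 0; 0 3] + [3.2500 11.0000; 11.0000 41.0000] = [3.7500 11.0000; 11.0000 44.0000]
BᵀPA = [-2.5000 6.2500; -9.0000 26.0000]
K = S⁻¹·BᵀPA = [-0.2500 -0.2500; -0.1420 0.6534]
A−BK = [0.0568 0.7386; 0.0739 2.4602]
AᵀP(A−BK) = [0.0966 -0.2443; -0.2443 2.8239]
P' = Q + AᵀP(A−BK) = [2.5966 -0.9943; -0.9943 5.0739]
tr(P') = 7.6705


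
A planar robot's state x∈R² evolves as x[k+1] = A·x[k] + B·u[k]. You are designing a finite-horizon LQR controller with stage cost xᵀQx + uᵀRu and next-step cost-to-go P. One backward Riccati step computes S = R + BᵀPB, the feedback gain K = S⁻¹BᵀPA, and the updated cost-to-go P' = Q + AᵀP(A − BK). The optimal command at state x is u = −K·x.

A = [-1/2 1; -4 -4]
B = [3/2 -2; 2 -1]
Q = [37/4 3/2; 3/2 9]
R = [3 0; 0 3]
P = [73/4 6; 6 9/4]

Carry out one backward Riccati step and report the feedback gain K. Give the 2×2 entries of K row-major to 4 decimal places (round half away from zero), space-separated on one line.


-0.5297 -0.2645 0.2874 -0.0968

BᵀP = [39.3750 13.5000; -42.5000 -14.2500]
S = R + BᵀPB = [3 0; 0 3] + [86.0625 -92.2500; -92.2500 99.2500] = [89.0625 -92.2500; -92.2500 102.2500]
BᵀPA = [-73.6875 -14.6250; 78.2500 14.5000]
K = S⁻¹·BᵀPA = [-0.5297 -0.2645; 0.2874 -0.0968]
A−BK = [0.8693 1.2031; -2.6533 -3.5678]
AᵀP(A−BK) = [3.0424 2.9611; 2.9611 3.7857]
P' = Q + AᵀP(A−BK) = [12.2924 4.4611; 4.4611 12.7857]
tr(P') = 25.0781


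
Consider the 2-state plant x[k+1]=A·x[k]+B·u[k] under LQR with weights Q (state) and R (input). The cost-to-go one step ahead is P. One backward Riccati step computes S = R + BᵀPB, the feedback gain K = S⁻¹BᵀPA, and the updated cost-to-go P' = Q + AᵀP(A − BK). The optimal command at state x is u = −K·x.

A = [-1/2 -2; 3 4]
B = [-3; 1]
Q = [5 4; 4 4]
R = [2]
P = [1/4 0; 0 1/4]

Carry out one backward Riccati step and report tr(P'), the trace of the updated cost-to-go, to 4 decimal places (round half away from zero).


BᵀP = [-0.7500 0.2500]
S = R + BᵀPB = [2] + [2.5000] = [4.5000]
BᵀPA = [1.1250 2.5000]
K = S⁻¹·BᵀPA = [0.2500 0.5556]
A−BK = [0.2500 -0.3333; 2.7500 3.4444]
AᵀP(A−BK) = [2.0313 2.6250; 2.6250 3.6111]
P' = Q + AᵀP(A−BK) = [7.0313 6.6250; 6.6250 7.6111]
tr(P') = 14.6424

14.6424


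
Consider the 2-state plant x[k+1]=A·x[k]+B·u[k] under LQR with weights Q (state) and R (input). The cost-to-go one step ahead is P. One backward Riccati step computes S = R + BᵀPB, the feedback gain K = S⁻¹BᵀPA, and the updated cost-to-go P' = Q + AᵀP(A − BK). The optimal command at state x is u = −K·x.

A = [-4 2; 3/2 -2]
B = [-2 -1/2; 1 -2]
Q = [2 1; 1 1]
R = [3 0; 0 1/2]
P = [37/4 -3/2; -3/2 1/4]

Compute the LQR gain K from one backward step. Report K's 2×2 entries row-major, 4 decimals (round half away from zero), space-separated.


BᵀP = [-20.0000 3.2500; -1.6250 0.2500]
S = R + BᵀPB = [3 0; 0 1/2] + [43.2500 3.5000; 3.5000 0.3125] = [46.2500 3.5000; 3.5000 0.8125]
BᵀPA = [84.8750 -46.5000; 6.8750 -3.7500]
K = S⁻¹·BᵀPA = [1.7727 -0.9735; 0.8254 -0.4220]
A−BK = [-0.0419 -0.1579; 1.3782 -1.8705]
AᵀP(A−BK) = [10.4323 -5.7255; -5.7255 3.1511]
P' = Q + AᵀP(A−BK) = [12.4323 -4.7255; -4.7255 4.1511]
tr(P') = 16.5834

1.7727 -0.9735 0.8254 -0.4220


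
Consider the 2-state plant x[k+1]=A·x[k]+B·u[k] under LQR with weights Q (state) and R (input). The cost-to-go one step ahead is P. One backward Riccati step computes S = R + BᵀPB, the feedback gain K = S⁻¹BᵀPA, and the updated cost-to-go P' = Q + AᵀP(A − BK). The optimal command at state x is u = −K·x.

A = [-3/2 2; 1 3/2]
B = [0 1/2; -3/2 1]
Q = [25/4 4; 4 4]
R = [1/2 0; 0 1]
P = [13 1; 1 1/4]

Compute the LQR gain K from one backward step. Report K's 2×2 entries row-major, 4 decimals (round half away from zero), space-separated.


BᵀP = [-1.5000 -0.3750; 7.5000 0.7500]
S = R + BᵀPB = [1/2 0; 0 1] + [0.5625 -1.1250; -1.1250 4.5000] = [1.0625 -1.1250; -1.1250 5.5000]
BᵀPA = [1.8750 -3.5625; -10.5000 16.1250]
K = S⁻¹·BᵀPA = [-0.3276 -0.3174; -1.9761 2.8669]
A−BK = [-0.5119 0.5666; 2.4846 -1.8430]
AᵀP(A−BK) = [6.3652 -8.1775; -8.1775 11.2031]
P' = Q + AᵀP(A−BK) = [12.6152 -4.1775; -4.1775 15.2031]
tr(P') = 27.8183

-0.3276 -0.3174 -1.9761 2.8669


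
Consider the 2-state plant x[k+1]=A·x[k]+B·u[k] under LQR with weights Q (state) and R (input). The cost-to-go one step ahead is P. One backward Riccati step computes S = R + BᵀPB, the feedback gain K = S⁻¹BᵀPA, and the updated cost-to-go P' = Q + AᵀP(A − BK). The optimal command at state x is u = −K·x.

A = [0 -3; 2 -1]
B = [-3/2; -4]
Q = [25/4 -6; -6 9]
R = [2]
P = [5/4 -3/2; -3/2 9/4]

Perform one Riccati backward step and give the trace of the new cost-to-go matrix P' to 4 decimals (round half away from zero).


19.3740

BᵀP = [4.1250 -6.7500]
S = R + BᵀPB = [2] + [20.8125] = [22.8125]
BᵀPA = [-13.5000 -5.6250]
K = S⁻¹·BᵀPA = [-0.5918 -0.2466]
A−BK = [-0.8877 -3.3699; -0.3671 -1.9863]
AᵀP(A−BK) = [1.0110 1.1712; 1.1712 3.1130]
P' = Q + AᵀP(A−BK) = [7.2610 -4.8288; -4.8288 12.1130]
tr(P') = 19.3740


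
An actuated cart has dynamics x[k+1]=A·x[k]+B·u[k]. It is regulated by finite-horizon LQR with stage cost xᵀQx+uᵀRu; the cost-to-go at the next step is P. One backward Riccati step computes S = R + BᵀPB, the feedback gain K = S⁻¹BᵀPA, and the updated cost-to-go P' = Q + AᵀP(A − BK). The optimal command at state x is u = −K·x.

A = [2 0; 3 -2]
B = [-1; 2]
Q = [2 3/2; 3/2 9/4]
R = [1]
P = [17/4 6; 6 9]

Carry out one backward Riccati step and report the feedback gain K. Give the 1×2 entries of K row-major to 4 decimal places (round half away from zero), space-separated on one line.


BᵀP = [7.7500 12.0000]
S = R + BᵀPB = [1] + [16.2500] = [17.2500]
BᵀPA = [51.5000 -24.0000]
K = S⁻¹·BᵀPA = [2.9855 -1.3913]
A−BK = [4.9855 -1.3913; -2.9710 0.7826]
AᵀP(A−BK) = [16.2464 -6.3478; -6.3478 2.6087]
P' = Q + AᵀP(A−BK) = [18.2464 -4.8478; -4.8478 4.8587]
tr(P') = 23.1051

2.9855 -1.3913


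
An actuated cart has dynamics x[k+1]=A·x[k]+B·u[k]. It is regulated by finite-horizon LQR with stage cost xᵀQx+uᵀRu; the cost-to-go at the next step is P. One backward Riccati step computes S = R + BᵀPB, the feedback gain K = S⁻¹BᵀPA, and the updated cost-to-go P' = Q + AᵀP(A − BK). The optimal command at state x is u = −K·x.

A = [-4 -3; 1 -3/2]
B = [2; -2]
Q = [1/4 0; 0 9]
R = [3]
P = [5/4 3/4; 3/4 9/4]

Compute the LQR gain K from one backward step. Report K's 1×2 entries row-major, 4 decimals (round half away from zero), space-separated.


BᵀP = [1.0000 -3.0000]
S = R + BᵀPB = [3] + [8.0000] = [11.0000]
BᵀPA = [-7.0000 1.5000]
K = S⁻¹·BᵀPA = [-0.6364 0.1364]
A−BK = [-2.7273 -3.2727; -0.2727 -1.2273]
AᵀP(A−BK) = [11.7955 14.8295; 14.8295 22.8580]
P' = Q + AᵀP(A−BK) = [12.0455 14.8295; 14.8295 31.8580]
tr(P') = 43.9034

-0.6364 0.1364


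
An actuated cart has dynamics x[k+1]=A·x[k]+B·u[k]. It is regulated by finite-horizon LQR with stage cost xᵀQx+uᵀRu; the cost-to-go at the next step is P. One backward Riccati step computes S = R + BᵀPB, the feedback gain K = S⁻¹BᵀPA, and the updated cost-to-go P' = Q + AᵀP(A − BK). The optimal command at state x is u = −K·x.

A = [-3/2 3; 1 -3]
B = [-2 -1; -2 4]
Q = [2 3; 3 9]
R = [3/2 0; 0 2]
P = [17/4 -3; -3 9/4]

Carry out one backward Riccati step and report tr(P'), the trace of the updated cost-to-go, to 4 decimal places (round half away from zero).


15.2569

BᵀP = [-2.5000 1.5000; -16.2500 12.0000]
S = R + BᵀPB = [3/2 0; 0 2] + [2.0000 8.5000; 8.5000 64.2500] = [3.5000 8.5000; 8.5000 66.2500]
BᵀPA = [5.2500 -12.0000; 36.3750 -84.7500]
K = S⁻¹·BᵀPA = [0.2420 -0.4675; 0.5180 -1.2193]
A−BK = [-0.4980 0.8457; -0.5881 0.9421]
AᵀP(A−BK) = [0.6995 -1.5699; -1.5699 3.5574]
P' = Q + AᵀP(A−BK) = [2.6995 1.4301; 1.4301 12.5574]
tr(P') = 15.2569


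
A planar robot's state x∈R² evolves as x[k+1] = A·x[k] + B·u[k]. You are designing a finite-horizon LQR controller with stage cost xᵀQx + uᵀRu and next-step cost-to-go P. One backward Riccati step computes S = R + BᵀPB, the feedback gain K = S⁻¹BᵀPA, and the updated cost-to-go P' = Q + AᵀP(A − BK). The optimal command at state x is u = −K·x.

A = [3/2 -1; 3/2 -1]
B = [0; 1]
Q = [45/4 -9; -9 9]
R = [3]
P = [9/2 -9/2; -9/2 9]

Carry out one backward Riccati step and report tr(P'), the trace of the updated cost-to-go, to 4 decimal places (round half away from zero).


29.3906

BᵀP = [-4.5000 9.0000]
S = R + BᵀPB = [3] + [9.0000] = [12.0000]
BᵀPA = [6.7500 -4.5000]
K = S⁻¹·BᵀPA = [0.5625 -0.3750]
A−BK = [1.5000 -1.0000; 0.9375 -0.6250]
AᵀP(A−BK) = [6.3281 -4.2188; -4.2188 2.8125]
P' = Q + AᵀP(A−BK) = [17.5781 -13.2188; -13.2188 11.8125]
tr(P') = 29.3906


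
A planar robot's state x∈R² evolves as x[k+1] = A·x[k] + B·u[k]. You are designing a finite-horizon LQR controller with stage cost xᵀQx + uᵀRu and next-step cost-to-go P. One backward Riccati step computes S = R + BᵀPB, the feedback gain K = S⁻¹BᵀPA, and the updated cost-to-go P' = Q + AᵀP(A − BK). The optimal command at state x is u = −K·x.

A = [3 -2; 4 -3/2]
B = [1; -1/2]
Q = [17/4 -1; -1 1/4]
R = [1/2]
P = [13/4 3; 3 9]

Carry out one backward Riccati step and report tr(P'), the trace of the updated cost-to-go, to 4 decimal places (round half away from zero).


BᵀP = [1.7500 -1.5000]
S = R + BᵀPB = [1/2] + [2.5000] = [3.0000]
BᵀPA = [-0.7500 -1.2500]
K = S⁻¹·BᵀPA = [-0.2500 -0.4167]
A−BK = [3.2500 -1.5833; 3.8750 -1.7083]
AᵀP(A−BK) = [245.0625 -111.3125; -111.3125 50.7292]
P' = Q + AᵀP(A−BK) = [249.3125 -112.3125; -112.3125 50.9792]
tr(P') = 300.2917

300.2917


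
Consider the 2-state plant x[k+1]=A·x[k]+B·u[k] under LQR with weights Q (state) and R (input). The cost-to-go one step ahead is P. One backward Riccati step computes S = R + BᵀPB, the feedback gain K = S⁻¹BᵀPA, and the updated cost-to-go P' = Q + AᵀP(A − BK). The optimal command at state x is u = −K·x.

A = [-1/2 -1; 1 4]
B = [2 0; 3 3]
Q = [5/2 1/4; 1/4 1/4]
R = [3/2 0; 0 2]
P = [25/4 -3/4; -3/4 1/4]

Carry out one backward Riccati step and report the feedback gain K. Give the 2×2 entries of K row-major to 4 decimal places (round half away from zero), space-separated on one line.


BᵀP = [10.2500 -0.7500; -2.2500 0.7500]
S = R + BᵀPB = [3/2 0; 0 2] + [18.2500 -2.2500; -2.2500 2.2500] = [19.7500 -2.2500; -2.2500 4.2500]
BᵀPA = [-5.8750 -13.2500; 1.8750 5.2500]
K = S⁻¹·BᵀPA = [-0.2631 -0.5642; 0.3019 0.9366]
A−BK = [0.0261 0.1284; 0.8835 2.8827]
AᵀP(A−BK) = [0.4509 1.3043; 1.3043 3.8574]
P' = Q + AᵀP(A−BK) = [2.9509 1.5543; 1.5543 4.1074]
tr(P') = 7.0582

-0.2631 -0.5642 0.3019 0.9366
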